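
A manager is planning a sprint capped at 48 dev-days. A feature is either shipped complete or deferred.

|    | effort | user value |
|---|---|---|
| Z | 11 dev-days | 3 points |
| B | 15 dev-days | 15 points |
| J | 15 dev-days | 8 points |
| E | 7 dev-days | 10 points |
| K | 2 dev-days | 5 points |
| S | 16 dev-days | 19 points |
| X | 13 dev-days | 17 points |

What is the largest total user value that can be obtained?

Allowing fractional choices, the relaxed optimum would be about 61.0, but features are indivisible.
B + K + S + X: effort 15 + 2 + 16 + 13 = 46 ≤ 48, user value 15 + 5 + 19 + 17 = 56.
E + K + S + X: effort 7 + 2 + 16 + 13 = 38 ≤ 48, user value 10 + 5 + 19 + 17 = 51.
B + S + X: effort 15 + 16 + 13 = 44 ≤ 48, user value 15 + 19 + 17 = 51.
Best is B, K, S, and X with total user value 56.

56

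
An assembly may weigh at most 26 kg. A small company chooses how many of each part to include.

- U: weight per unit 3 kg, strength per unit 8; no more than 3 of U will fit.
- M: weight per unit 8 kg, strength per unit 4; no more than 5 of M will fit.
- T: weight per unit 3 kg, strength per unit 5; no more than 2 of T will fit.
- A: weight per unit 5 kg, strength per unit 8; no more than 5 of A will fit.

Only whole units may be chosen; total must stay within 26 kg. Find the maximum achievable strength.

50

This is a bounded integer knapsack.
U has the best ratio (8/3); taking only U gives at most 3×8 = 24 (stopped by the supply cap of 3).
Mixing does better — 3×U, 2×T, and 2×A: weight 25 ≤ 26, strength 3·8 + 2·5 + 2·8 = 50.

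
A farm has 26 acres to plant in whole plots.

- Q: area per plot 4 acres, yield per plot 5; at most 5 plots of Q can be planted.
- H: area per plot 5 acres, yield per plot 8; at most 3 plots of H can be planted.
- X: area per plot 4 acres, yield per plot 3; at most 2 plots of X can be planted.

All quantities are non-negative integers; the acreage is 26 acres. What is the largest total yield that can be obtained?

This is a bounded integer knapsack.
2×Q and 3×H: area 23 ≤ 26, yield 2·5 + 3·8 = 34.
4×Q and 2×H: area 26 ≤ 26, yield 4·5 + 2·8 = 36.
Best is 36.

36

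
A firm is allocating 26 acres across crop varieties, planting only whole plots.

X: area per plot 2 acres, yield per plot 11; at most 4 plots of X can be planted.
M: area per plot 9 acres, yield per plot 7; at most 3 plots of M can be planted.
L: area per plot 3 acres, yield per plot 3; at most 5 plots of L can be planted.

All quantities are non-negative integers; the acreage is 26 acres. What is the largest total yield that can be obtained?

X has the best ratio (11/2); taking only X gives at most 4×11 = 44 (stopped by the supply cap of 4).
Mixing does better — 4×X, 1×M, and 3×L: area 26 ≤ 26, yield 4·11 + 1·7 + 3·3 = 60.

60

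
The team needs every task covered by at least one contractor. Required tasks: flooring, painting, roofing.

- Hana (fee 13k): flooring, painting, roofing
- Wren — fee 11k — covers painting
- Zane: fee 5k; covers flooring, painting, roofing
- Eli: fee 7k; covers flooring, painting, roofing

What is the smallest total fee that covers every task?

Zane alone covers flooring, painting, roofing — every task.
Total fee: 5.
No cover costs less than 5.

5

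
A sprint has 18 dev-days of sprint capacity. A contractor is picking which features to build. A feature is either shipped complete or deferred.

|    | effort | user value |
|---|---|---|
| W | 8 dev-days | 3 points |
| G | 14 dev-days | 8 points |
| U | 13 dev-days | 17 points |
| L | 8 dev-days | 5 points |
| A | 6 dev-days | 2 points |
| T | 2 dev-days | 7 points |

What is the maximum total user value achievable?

This is a 0-1 knapsack instance.
Allowing fractional choices, the relaxed optimum would be about 25.9, but features are indivisible.
U: effort 13 ≤ 18, user value 17.
U + T: effort 13 + 2 = 15 ≤ 18, user value 17 + 7 = 24.
Best is U and T with total user value 24.

24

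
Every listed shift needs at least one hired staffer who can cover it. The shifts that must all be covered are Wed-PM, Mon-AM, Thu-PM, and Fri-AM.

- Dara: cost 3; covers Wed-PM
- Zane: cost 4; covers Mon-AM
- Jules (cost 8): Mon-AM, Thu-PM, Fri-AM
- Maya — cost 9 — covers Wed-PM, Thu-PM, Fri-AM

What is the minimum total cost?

Choose Dara and Jules: together they cover Wed-PM, Mon-AM, Thu-PM, Fri-AM — every shift.
Total cost: 3 + 8 = 11.
No cover costs less than 11.

11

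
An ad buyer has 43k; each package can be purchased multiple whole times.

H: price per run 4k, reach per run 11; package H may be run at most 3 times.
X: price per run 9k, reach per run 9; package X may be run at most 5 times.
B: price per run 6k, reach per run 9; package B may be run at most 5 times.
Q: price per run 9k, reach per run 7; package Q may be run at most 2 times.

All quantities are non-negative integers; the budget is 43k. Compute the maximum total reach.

This is a bounded integer knapsack.
Take 3×H and 5×B: price 42 ≤ 43, reach 3·11 + 5·9 = 78.
H has the best ratio (11/4) and is taken to its limit of 3; remaining capacity is filled optimally with the others.

78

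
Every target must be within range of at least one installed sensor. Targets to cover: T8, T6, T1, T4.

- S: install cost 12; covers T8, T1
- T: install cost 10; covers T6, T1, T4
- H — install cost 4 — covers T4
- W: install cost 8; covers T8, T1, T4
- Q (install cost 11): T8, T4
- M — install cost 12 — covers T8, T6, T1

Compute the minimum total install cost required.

16

The greedy cost-per-new-target heuristic would pick W and T for 18, but a cheaper cover exists.
Choose H and M: together they cover T8, T6, T1, T4 — every target.
Total install cost: 4 + 12 = 16.
No cover costs less than 16.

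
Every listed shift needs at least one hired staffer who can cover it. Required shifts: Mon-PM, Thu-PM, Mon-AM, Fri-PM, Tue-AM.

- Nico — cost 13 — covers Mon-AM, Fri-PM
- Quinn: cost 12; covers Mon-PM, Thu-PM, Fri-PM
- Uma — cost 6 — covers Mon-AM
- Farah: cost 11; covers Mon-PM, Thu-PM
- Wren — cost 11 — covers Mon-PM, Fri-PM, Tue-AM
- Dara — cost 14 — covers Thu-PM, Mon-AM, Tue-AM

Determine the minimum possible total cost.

The greedy cost-per-new-shift heuristic would pick Wren, Uma, and Farah for 28, but a cheaper cover exists.
Choose Wren and Dara: together they cover Mon-PM, Thu-PM, Mon-AM, Fri-PM, Tue-AM — every shift.
Total cost: 11 + 14 = 25.
No cover costs less than 25.

25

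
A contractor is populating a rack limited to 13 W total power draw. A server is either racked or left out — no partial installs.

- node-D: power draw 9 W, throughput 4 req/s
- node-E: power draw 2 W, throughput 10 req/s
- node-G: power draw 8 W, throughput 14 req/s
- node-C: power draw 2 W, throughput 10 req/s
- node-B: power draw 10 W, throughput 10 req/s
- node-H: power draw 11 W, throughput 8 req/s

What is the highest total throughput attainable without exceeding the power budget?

This is an integer program with binary decision variables.
Allowing fractional choices, the relaxed optimum would be about 35.0, but servers are indivisible.
node-G + node-C: power draw 8 + 2 = 10 ≤ 13, throughput 14 + 10 = 24.
node-E + node-G + node-C: power draw 2 + 8 + 2 = 12 ≤ 13, throughput 10 + 14 + 10 = 34.
node-E + node-G: power draw 2 + 8 = 10 ≤ 13, throughput 10 + 14 = 24.
Best is node-E, node-G, and node-C with total throughput 34.

34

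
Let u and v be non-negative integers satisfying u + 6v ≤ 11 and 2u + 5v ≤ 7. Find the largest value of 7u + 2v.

21

Relaxing integrality, the LP optimum is 24.50 at (u,v) = (3.5, 0), which is not an integer point.
(u,v)=(3,0): 1·3+6·0=3≤11, 2·3+5·0=6≤7, objective 21.
(u,v)=(2,0): 1·2+6·0=2≤11, 2·2+5·0=4≤7, objective 14.
Maximum is 21 at (u,v)=(3,0).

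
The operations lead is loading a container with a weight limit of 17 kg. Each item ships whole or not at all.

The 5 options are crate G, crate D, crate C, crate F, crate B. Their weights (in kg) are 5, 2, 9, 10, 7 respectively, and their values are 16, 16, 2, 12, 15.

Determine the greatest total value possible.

Allowing fractional choices, the relaxed optimum would be about 50.6, but items are indivisible.
crate G + crate D + crate C: weight 5 + 2 + 9 = 16 ≤ 17, value 16 + 16 + 2 = 34.
crate G + crate D + crate F: weight 5 + 2 + 10 = 17 ≤ 17, value 16 + 16 + 12 = 44.
crate G + crate D + crate B: weight 5 + 2 + 7 = 14 ≤ 17, value 16 + 16 + 15 = 47.
Best is crate G, crate D, and crate B with total value 47.

47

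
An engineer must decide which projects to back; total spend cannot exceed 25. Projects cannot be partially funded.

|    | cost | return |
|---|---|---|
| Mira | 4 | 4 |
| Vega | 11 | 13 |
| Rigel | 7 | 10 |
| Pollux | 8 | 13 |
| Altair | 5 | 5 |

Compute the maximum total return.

Treat it as a binary knapsack problem.
Take Mira, Rigel, Pollux, and Altair: cost 4 + 7 + 8 + 5 = 24 ≤ 25, return 4 + 10 + 13 + 5 = 32.
No other feasible combination does better.

32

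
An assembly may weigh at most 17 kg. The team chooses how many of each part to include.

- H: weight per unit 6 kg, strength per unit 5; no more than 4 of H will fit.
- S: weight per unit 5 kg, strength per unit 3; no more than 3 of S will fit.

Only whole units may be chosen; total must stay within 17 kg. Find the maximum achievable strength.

This is a bounded integer knapsack.
2×H and 1×S: weight 17 ≤ 17, strength 2·5 + 1·3 = 13.
1×H and 2×S: weight 16 ≤ 17, strength 1·5 + 2·3 = 11.
Best is 13.

13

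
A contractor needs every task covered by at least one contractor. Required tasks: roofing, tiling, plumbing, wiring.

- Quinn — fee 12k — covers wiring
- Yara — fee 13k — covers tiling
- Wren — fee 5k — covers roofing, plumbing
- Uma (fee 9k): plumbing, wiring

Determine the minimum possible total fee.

27

This is an integer covering problem.
Choose Yara, Wren, and Uma: together they cover roofing, tiling, plumbing, wiring — every task.
Total fee: 13 + 5 + 9 = 27.
No cover costs less than 27.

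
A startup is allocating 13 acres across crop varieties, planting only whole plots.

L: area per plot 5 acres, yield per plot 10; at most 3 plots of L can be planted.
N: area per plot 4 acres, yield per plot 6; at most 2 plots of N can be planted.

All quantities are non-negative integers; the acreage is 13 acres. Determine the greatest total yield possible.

Take 1×L and 2×N: area 13 ≤ 13, yield 1·10 + 2·6 = 22.
No other integer combination yields more.

22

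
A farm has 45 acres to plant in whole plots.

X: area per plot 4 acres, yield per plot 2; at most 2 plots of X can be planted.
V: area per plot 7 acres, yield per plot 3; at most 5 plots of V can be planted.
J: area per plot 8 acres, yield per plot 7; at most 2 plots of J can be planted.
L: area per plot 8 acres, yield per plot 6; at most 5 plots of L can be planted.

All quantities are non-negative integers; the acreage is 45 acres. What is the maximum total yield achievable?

This is a bounded integer knapsack.
1×X, 1×J, and 4×L: area 44 ≤ 45, yield 1·2 + 1·7 + 4·6 = 33.
1×X, 2×J, and 3×L: area 44 ≤ 45, yield 1·2 + 2·7 + 3·6 = 34.
Best is 34.

34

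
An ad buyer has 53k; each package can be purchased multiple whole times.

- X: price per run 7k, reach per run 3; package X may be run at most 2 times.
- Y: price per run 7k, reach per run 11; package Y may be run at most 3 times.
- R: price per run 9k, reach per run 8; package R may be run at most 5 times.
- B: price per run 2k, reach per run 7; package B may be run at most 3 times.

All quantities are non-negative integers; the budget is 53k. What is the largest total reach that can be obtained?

73

1×X, 3×Y, 2×R, and 3×B: price 52 ≤ 53, reach 1·3 + 3·11 + 2·8 + 3·7 = 73.
3×Y, 3×R, and 2×B: price 52 ≤ 53, reach 3·11 + 3·8 + 2·7 = 71.
Best is 73.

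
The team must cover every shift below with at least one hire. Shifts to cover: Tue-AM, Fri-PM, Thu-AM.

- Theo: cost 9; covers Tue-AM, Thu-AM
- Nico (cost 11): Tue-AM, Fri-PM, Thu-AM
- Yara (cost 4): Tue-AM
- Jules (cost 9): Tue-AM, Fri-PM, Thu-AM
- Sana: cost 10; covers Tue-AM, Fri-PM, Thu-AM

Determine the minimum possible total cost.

Jules alone covers Tue-AM, Fri-PM, Thu-AM — every shift.
Total cost: 9.
No cover costs less than 9.

9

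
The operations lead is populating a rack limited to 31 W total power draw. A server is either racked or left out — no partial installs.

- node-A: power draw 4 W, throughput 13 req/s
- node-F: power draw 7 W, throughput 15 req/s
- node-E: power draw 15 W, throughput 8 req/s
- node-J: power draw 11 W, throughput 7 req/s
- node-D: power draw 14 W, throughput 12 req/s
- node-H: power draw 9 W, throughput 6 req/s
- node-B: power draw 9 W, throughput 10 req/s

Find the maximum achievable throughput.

This is an integer program with binary decision variables.
Allowing fractional choices, the relaxed optimum would be about 47.4, but servers are indivisible.
node-A + node-F + node-J + node-B: power draw 4 + 7 + 11 + 9 = 31 ≤ 31, throughput 13 + 15 + 7 + 10 = 45.
node-A + node-F + node-H + node-B: power draw 4 + 7 + 9 + 9 = 29 ≤ 31, throughput 13 + 15 + 6 + 10 = 44.
node-A + node-F + node-J + node-H: power draw 4 + 7 + 11 + 9 = 31 ≤ 31, throughput 13 + 15 + 7 + 6 = 41.
Best is node-A, node-F, node-J, and node-B with total throughput 45.

45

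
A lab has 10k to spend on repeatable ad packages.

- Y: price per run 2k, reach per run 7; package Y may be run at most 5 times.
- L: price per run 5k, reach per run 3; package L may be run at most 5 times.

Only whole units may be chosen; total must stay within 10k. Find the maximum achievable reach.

Take 5×Y: price 10 ≤ 10, reach 5·7 = 35.
Y has the best ratio (7/2) and is taken to its limit of 5; remaining capacity is filled optimally with the others.

35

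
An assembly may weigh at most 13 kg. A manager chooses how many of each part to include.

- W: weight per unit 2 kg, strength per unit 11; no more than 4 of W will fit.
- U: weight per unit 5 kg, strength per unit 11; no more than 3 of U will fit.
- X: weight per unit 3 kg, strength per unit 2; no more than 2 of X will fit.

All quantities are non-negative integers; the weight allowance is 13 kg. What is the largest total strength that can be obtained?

W has the best ratio (11/2); taking only W gives at most 4×11 = 44 (stopped by the supply cap of 4).
Mixing does better — 4×W and 1×U: weight 13 ≤ 13, strength 4·11 + 1·11 = 55.

55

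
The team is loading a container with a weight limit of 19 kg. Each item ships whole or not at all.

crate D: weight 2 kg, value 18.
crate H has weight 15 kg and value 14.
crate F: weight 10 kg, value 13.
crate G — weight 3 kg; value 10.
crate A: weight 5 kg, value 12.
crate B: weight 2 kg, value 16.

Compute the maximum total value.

59

Allowing fractional choices, the relaxed optimum would be about 65.1, but items are indivisible.
crate D + crate F + crate G + crate B: weight 2 + 10 + 3 + 2 = 17 ≤ 19, value 18 + 13 + 10 + 16 = 57.
crate D + crate F + crate A + crate B: weight 2 + 10 + 5 + 2 = 19 ≤ 19, value 18 + 13 + 12 + 16 = 59.
crate D + crate G + crate A + crate B: weight 2 + 3 + 5 + 2 = 12 ≤ 19, value 18 + 10 + 12 + 16 = 56.
Best is crate D, crate F, crate A, and crate B with total value 59.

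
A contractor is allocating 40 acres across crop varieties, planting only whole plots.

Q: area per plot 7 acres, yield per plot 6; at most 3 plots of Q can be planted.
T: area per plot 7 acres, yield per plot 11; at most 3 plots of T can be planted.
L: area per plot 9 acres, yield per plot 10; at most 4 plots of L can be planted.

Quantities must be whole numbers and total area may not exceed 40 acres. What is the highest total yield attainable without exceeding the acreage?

This is a bounded integer knapsack.
Take 3×T and 2×L: area 39 ≤ 40, yield 3·11 + 2·10 = 53.
T has the best ratio (11/7) and is taken to its limit of 3; remaining capacity is filled optimally with the others.

53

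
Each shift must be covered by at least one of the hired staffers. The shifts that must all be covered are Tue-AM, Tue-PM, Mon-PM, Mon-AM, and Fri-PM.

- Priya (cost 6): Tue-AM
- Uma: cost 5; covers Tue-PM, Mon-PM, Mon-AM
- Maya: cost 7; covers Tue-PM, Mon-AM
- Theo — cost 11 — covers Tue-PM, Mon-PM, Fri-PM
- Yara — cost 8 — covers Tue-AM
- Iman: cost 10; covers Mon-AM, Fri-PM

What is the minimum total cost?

Choose Priya, Uma, and Iman: together they cover Tue-AM, Tue-PM, Mon-PM, Mon-AM, Fri-PM — every shift.
Total cost: 6 + 5 + 10 = 21.
No cover costs less than 21.

21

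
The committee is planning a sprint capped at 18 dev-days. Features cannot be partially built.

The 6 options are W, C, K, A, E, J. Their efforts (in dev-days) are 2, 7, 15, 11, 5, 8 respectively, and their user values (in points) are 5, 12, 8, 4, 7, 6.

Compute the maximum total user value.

W + C + J: effort 2 + 7 + 8 = 17 ≤ 18, user value 5 + 12 + 6 = 23.
W + C + E: effort 2 + 7 + 5 = 14 ≤ 18, user value 5 + 12 + 7 = 24.
Best is W, C, and E with total user value 24.

24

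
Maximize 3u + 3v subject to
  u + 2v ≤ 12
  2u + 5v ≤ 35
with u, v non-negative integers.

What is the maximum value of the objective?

(u,v)=(12,0): 1·12+2·0=12≤12, 2·12+5·0=24≤35, objective 36.
(u,v)=(11,0): 1·11+2·0=11≤12, 2·11+5·0=22≤35, objective 33.
Maximum is 36 at (u,v)=(12,0).

36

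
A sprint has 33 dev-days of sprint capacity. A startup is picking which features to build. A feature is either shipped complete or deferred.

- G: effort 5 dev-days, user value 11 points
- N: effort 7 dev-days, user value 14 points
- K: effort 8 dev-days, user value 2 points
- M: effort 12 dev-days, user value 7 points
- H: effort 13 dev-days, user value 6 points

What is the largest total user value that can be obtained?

G + N + M: effort 5 + 7 + 12 = 24 ≤ 33, user value 11 + 14 + 7 = 32.
G + N + K + H: effort 5 + 7 + 8 + 13 = 33 ≤ 33, user value 11 + 14 + 2 + 6 = 33.
G + N + K + M: effort 5 + 7 + 8 + 12 = 32 ≤ 33, user value 11 + 14 + 2 + 7 = 34.
Best is G, N, K, and M with total user value 34.

34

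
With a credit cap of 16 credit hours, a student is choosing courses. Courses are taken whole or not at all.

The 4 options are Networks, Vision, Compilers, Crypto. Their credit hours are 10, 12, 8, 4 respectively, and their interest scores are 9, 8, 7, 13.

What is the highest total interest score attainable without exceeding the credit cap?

Allowing fractional choices, the relaxed optimum would be about 23.8, but courses are indivisible.
Vision + Crypto: credit hours 12 + 4 = 16 ≤ 16, interest score 8 + 13 = 21.
Networks + Crypto: credit hours 10 + 4 = 14 ≤ 16, interest score 9 + 13 = 22.
Compilers + Crypto: credit hours 8 + 4 = 12 ≤ 16, interest score 7 + 13 = 20.
Best is Networks and Crypto with total interest score 22.

22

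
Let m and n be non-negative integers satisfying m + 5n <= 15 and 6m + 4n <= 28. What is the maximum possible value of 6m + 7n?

(m,n)=(3,2) is feasible, giving 32.
(m,n)=(4,1) is feasible, giving 31.
(m,n)=(2,2) is feasible, giving 26.
(m,n)=(3,1) is feasible, giving 25.
No feasible integer point exceeds 32.

32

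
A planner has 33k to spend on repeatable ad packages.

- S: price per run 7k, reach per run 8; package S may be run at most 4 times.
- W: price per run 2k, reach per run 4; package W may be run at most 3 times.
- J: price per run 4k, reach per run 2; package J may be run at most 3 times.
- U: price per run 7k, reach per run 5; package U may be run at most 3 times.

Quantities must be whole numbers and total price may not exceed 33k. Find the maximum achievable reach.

40

This is a bounded integer knapsack.
3×S, 3×W, and 1×J: price 31 ≤ 33, reach 3·8 + 3·4 + 1·2 = 38.
4×S and 2×W: price 32 ≤ 33, reach 4·8 + 2·4 = 40.
Best is 40.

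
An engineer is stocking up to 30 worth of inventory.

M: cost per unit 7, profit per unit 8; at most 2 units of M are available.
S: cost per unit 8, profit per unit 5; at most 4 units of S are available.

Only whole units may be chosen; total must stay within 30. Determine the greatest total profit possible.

26

M has the best ratio (8/7); taking only M gives at most 2×8 = 16 (stopped by the supply cap of 2).
Mixing does better — 2×M and 2×S: cost 30 ≤ 30, profit 2·8 + 2·5 = 26.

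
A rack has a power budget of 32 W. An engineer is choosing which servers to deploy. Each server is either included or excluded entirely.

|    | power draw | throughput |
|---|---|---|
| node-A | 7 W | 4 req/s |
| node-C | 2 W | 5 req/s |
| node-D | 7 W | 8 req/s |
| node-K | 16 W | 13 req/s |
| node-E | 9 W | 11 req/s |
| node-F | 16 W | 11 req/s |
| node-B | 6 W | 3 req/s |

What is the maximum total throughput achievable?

32

Allowing fractional choices, the relaxed optimum would be about 35.4, but servers are indivisible.
node-A + node-C + node-D + node-K: power draw 7 + 2 + 7 + 16 = 32 ≤ 32, throughput 4 + 5 + 8 + 13 = 30.
node-D + node-K + node-E: power draw 7 + 16 + 9 = 32 ≤ 32, throughput 8 + 13 + 11 = 32.
node-A + node-C + node-D + node-E + node-B: power draw 7 + 2 + 7 + 9 + 6 = 31 ≤ 32, throughput 4 + 5 + 8 + 11 + 3 = 31.
Best is node-D, node-K, and node-E with total throughput 32.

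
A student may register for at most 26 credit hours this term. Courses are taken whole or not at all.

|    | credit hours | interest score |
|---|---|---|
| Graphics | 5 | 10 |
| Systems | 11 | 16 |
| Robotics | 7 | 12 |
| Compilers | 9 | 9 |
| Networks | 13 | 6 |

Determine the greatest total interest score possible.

Treat it as a binary knapsack problem.
Graphics + Systems + Robotics: credit hours 5 + 11 + 7 = 23 ≤ 26, interest score 10 + 16 + 12 = 38.
Graphics + Robotics + Compilers: credit hours 5 + 7 + 9 = 21 ≤ 26, interest score 10 + 12 + 9 = 31.
Graphics + Systems + Compilers: credit hours 5 + 11 + 9 = 25 ≤ 26, interest score 10 + 16 + 9 = 35.
Best is Graphics, Systems, and Robotics with total interest score 38.

38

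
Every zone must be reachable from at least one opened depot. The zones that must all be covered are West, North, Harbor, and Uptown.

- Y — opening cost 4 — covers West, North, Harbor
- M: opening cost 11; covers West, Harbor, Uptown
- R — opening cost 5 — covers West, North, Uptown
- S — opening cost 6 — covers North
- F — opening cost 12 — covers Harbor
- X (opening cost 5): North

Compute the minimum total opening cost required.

Choose Y and R: together they cover West, North, Harbor, Uptown — every zone.
Total opening cost: 4 + 5 = 9.
No cover costs less than 9.

9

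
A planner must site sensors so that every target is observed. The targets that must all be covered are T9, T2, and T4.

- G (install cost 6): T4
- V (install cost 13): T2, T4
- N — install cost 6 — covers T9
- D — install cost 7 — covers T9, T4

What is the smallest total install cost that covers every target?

The greedy cost-per-new-target heuristic would pick D and V for 20, but a cheaper cover exists.
Choose V and N: together they cover T9, T2, T4 — every target.
Total install cost: 13 + 6 = 19.
No cover costs less than 19.

19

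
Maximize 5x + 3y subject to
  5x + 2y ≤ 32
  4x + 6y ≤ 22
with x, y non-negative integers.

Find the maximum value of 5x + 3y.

Relaxing integrality, the LP optimum is 27.50 at (x,y) = (5.5, 0), which is not an integer point.
(x,y)=(5,0): 5·5+2·0=25≤32, 4·5+6·0=20≤22, objective 25.
(x,y)=(4,1): 5·4+2·1=22≤32, 4·4+6·1=22≤22, objective 23.
(x,y)=(4,0): 5·4+2·0=20≤32, 4·4+6·0=16≤22, objective 20.
No feasible integer point exceeds 25.

25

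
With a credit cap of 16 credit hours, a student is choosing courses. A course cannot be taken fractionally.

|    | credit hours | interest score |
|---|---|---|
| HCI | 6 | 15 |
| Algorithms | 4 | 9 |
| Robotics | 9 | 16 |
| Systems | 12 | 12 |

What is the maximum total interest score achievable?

31

This is an integer program with binary decision variables.
HCI + Algorithms: credit hours 6 + 4 = 10 ≤ 16, interest score 15 + 9 = 24.
Algorithms + Robotics: credit hours 4 + 9 = 13 ≤ 16, interest score 9 + 16 = 25.
HCI + Robotics: credit hours 6 + 9 = 15 ≤ 16, interest score 15 + 16 = 31.
Best is HCI and Robotics with total interest score 31.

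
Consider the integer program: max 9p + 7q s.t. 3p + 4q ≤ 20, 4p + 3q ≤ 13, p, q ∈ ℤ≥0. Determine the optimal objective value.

The continuous relaxation peaks at (0, 4.33) with value 30.33; rounding to a feasible lattice point costs some objective.
(p,q)=(1,3): 3·1+4·3=15≤20, 4·1+3·3=13≤13, objective 30.
(p,q)=(0,4): 3·0+4·4=16≤20, 4·0+3·4=12≤13, objective 28.
(p,q)=(1,2): 3·1+4·2=11≤20, 4·1+3·2=10≤13, objective 23.
(p,q)=(0,3): 3·0+4·3=12≤20, 4·0+3·3=9≤13, objective 21.
Maximum is 30 at (p,q)=(1,3).

30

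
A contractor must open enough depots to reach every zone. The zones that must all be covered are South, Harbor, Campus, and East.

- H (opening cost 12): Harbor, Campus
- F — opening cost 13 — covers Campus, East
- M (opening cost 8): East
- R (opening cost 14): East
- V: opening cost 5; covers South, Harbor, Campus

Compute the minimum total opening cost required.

Choose M and V: together they cover South, Harbor, Campus, East — every zone.
Total opening cost: 8 + 5 = 13.

13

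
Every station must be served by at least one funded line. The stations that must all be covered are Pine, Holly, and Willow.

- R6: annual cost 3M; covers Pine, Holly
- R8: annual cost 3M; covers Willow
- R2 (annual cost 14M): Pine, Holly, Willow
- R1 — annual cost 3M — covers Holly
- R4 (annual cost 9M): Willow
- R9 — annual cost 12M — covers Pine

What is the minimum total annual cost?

Choose R6 and R8: together they cover Pine, Holly, Willow — every station.
Total annual cost: 3 + 3 = 6.
No cover costs less than 6.

6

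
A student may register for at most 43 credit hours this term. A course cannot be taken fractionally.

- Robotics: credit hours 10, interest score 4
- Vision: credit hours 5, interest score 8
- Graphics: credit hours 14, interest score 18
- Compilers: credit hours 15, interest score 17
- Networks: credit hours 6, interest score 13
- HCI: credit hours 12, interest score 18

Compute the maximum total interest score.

57

Take Vision, Graphics, Networks, and HCI: credit hours 5 + 14 + 6 + 12 = 37 ≤ 43, interest score 8 + 18 + 13 + 18 = 57.
No other feasible combination does better.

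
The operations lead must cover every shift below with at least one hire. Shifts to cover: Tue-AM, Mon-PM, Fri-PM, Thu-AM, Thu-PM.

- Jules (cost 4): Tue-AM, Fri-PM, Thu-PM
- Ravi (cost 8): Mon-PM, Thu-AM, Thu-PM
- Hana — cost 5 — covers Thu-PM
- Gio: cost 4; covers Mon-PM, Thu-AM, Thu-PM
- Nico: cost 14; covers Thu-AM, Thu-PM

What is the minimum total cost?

This is a weighted set-cover instance.
Choose Jules and Gio: together they cover Tue-AM, Mon-PM, Fri-PM, Thu-AM, Thu-PM — every shift.
Total cost: 4 + 4 = 8.
No cover costs less than 8.

8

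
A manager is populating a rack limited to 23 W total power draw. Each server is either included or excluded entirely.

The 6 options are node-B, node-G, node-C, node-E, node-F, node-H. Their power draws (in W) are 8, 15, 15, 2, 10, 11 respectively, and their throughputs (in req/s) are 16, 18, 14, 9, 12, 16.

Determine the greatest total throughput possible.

node-B + node-E + node-F: power draw 8 + 2 + 10 = 20 ≤ 23, throughput 16 + 9 + 12 = 37.
node-B + node-E + node-H: power draw 8 + 2 + 11 = 21 ≤ 23, throughput 16 + 9 + 16 = 41.
Best is node-B, node-E, and node-H with total throughput 41.

41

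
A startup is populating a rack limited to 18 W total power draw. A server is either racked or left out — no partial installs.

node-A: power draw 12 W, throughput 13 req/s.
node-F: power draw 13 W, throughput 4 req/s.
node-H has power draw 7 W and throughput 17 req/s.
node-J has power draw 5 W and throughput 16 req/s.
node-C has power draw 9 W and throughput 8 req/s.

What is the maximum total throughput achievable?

33

Allowing fractional choices, the relaxed optimum would be about 39.5, but servers are indivisible.
node-A + node-J: power draw 12 + 5 = 17 ≤ 18, throughput 13 + 16 = 29.
node-H + node-J: power draw 7 + 5 = 12 ≤ 18, throughput 17 + 16 = 33.
Best is node-H and node-J with total throughput 33.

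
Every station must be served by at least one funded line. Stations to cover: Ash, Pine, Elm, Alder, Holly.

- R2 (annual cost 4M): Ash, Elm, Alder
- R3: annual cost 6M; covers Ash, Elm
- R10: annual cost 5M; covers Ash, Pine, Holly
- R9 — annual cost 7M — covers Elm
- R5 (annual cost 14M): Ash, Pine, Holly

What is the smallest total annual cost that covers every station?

9

Choose R2 and R10: together they cover Ash, Pine, Elm, Alder, Holly — every station.
Total annual cost: 4 + 5 = 9.
No cover costs less than 9.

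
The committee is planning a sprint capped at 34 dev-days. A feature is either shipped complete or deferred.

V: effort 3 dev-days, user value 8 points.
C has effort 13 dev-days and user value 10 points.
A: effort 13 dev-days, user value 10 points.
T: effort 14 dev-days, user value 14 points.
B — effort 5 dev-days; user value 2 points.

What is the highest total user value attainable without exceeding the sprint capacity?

32

Take V, C, and T: effort 3 + 13 + 14 = 30 ≤ 34, user value 8 + 10 + 14 = 32.
No feasible combination exceeds this.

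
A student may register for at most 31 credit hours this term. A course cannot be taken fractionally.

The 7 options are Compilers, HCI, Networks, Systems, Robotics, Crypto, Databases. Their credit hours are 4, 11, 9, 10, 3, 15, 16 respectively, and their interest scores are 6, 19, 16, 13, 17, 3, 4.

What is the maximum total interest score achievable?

Allowing fractional choices, the relaxed optimum would be about 63.2, but courses are indivisible.
Compilers + HCI + Networks + Robotics: credit hours 4 + 11 + 9 + 3 = 27 ≤ 31, interest score 6 + 19 + 16 + 17 = 58.
Compilers + HCI + Systems + Robotics: credit hours 4 + 11 + 10 + 3 = 28 ≤ 31, interest score 6 + 19 + 13 + 17 = 55.
HCI + Networks + Robotics: credit hours 11 + 9 + 3 = 23 ≤ 31, interest score 19 + 16 + 17 = 52.
Best is Compilers, HCI, Networks, and Robotics with total interest score 58.

58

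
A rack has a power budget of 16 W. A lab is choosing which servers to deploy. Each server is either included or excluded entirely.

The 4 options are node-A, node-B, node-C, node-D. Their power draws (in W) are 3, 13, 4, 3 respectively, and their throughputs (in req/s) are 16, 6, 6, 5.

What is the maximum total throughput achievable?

node-A + node-C + node-D: power draw 3 + 4 + 3 = 10 ≤ 16, throughput 16 + 6 + 5 = 27.
node-A + node-C: power draw 3 + 4 = 7 ≤ 16, throughput 16 + 6 = 22.
node-A + node-B: power draw 3 + 13 = 16 ≤ 16, throughput 16 + 6 = 22.
Best is node-A, node-C, and node-D with total throughput 27.

27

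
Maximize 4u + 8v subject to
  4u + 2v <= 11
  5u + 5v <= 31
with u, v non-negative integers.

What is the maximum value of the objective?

40

Relaxing integrality, the LP optimum is 44.00 at (u,v) = (0, 5.5), which is not an integer point.
(u,v)=(0,5): 4·0+2·5=10≤11, 5·0+5·5=25≤31, objective 40.
(u,v)=(0,4): 4·0+2·4=8≤11, 5·0+5·4=20≤31, objective 32.
Maximum is 40 at (u,v)=(0,5).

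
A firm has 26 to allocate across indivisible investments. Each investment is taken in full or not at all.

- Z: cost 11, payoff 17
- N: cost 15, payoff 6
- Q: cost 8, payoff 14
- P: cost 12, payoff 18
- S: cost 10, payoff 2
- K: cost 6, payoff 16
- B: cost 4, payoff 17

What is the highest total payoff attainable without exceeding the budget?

Allowing fractional choices, the relaxed optimum would be about 59.4, but investments are indivisible.
P + K + B: cost 12 + 6 + 4 = 22 ≤ 26, payoff 18 + 16 + 17 = 51.
Z + K + B: cost 11 + 6 + 4 = 21 ≤ 26, payoff 17 + 16 + 17 = 50.
Best is P, K, and B with total payoff 51.

51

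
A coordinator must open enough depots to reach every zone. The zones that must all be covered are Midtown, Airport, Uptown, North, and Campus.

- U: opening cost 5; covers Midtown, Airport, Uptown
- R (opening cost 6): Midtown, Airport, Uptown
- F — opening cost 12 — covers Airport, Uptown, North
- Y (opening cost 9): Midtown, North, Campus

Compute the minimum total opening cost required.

This is a weighted set-cover instance.
Choose U and Y: together they cover Midtown, Airport, Uptown, North, Campus — every zone.
Total opening cost: 5 + 9 = 14.
No cover costs less than 14.

14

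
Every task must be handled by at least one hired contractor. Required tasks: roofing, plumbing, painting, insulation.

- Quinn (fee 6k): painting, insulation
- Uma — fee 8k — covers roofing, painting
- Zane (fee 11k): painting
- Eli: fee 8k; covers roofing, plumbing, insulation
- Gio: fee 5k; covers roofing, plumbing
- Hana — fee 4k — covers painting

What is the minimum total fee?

11

Choose Quinn and Gio: together they cover roofing, plumbing, painting, insulation — every task.
Total fee: 6 + 5 = 11.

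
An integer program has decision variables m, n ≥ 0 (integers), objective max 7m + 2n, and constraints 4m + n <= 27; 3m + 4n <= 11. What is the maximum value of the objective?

(m,n)=(3,0): 4·3+1·0=12≤27, 3·3+4·0=9≤11, objective 21.
(m,n)=(2,1): 4·2+1·1=9≤27, 3·2+4·1=10≤11, objective 16.
The best lattice point is (3,0), giving 21.

21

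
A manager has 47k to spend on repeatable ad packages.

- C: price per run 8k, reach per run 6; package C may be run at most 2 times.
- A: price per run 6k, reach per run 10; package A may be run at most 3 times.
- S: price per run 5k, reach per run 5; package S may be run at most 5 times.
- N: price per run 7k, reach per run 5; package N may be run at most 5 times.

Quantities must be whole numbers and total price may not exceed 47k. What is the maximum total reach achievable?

56

1×C, 3×A, and 4×S: price 46 ≤ 47, reach 1·6 + 3·10 + 4·5 = 56.
3×A, 3×S, and 2×N: price 47 ≤ 47, reach 3·10 + 3·5 + 2·5 = 55.
Best is 56.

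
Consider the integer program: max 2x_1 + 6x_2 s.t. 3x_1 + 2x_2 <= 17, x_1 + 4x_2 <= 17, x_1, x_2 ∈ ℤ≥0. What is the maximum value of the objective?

26

Relaxing integrality, the LP optimum is 27.20 at (x_1,x_2) = (3.4, 3.4), which is not an integer point.
(x_1,x_2)=(1,4): 3·1+2·4=11≤17, 1·1+4·4=17≤17, objective 26.
(x_1,x_2)=(0,4): 3·0+2·4=8≤17, 1·0+4·4=16≤17, objective 24.
(x_1,x_2)=(3,3): 3·3+2·3=15≤17, 1·3+4·3=15≤17, objective 24.
(x_1,x_2)=(2,3): 3·2+2·3=12≤17, 1·2+4·3=14≤17, objective 22.
The best lattice point is (1,4), giving 26.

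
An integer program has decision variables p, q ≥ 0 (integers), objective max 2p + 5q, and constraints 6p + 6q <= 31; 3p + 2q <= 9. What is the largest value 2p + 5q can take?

20

The continuous relaxation peaks at (0, 4.5) with value 22.50; rounding to a feasible lattice point costs some objective.
(p,q)=(0,4): 6·0+6·4=24≤31, 3·0+2·4=8≤9, objective 20.
(p,q)=(1,3): 6·1+6·3=24≤31, 3·1+2·3=9≤9, objective 17.
The best lattice point is (0,4), giving 20.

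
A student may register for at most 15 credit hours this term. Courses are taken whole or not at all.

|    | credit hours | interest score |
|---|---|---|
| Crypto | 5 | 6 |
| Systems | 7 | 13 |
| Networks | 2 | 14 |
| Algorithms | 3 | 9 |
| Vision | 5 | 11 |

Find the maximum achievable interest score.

40

Take Crypto, Networks, Algorithms, and Vision: credit hours 5 + 2 + 3 + 5 = 15 ≤ 15, interest score 6 + 14 + 9 + 11 = 40.
No other feasible combination does better.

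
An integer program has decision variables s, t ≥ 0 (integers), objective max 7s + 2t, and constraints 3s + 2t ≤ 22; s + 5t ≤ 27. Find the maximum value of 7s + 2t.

(s,t)=(7,0): 3·7+2·0=21≤22, 1·7+5·0=7≤27, objective 49.
(s,t)=(6,1): 3·6+2·1=20≤22, 1·6+5·1=11≤27, objective 44.
(s,t)=(6,0): 3·6+2·0=18≤22, 1·6+5·0=6≤27, objective 42.
No feasible integer point exceeds 49.

49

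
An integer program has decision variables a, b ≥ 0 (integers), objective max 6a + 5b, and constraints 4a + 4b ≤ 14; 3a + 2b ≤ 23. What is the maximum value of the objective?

(a,b)=(3,0) is feasible, giving 18.
(a,b)=(2,1) is feasible, giving 17.
(a,b)=(2,0) is feasible, giving 12.
No feasible integer point exceeds 18.

18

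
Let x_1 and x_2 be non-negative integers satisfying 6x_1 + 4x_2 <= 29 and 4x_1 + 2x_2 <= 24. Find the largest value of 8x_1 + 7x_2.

49

The continuous relaxation peaks at (0, 7.25) with value 50.75; rounding to a feasible lattice point costs some objective.
(x_1,x_2)=(0,7): 6·0+4·7=28≤29, 4·0+2·7=14≤24, objective 49.
(x_1,x_2)=(0,6): 6·0+4·6=24≤29, 4·0+2·6=12≤24, objective 42.
No feasible integer point exceeds 49.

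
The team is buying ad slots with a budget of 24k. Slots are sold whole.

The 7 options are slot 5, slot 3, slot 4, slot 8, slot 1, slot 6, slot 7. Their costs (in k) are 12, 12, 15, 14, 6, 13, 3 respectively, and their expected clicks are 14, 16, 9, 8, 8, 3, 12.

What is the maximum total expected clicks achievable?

This is an integer program with binary decision variables.
slot 3 + slot 1 + slot 7: cost 12 + 6 + 3 = 21 ≤ 24, expected clicks 16 + 8 + 12 = 36.
slot 5 + slot 3: cost 12 + 12 = 24 ≤ 24, expected clicks 14 + 16 = 30.
slot 5 + slot 1 + slot 7: cost 12 + 6 + 3 = 21 ≤ 24, expected clicks 14 + 8 + 12 = 34.
Best is slot 3, slot 1, and slot 7 with total expected clicks 36.

36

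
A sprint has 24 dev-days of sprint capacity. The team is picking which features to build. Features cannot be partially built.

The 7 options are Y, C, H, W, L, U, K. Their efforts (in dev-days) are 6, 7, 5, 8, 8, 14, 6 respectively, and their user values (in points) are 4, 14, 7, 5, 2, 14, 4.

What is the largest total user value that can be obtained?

29

C + U: effort 7 + 14 = 21 ≤ 24, user value 14 + 14 = 28.
C + H + W: effort 7 + 5 + 8 = 20 ≤ 24, user value 14 + 7 + 5 = 26.
Y + C + H + K: effort 6 + 7 + 5 + 6 = 24 ≤ 24, user value 4 + 14 + 7 + 4 = 29.
Best is Y, C, H, and K with total user value 29.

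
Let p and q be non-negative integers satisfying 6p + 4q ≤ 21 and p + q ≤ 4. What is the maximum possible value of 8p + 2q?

Relaxing integrality, the LP optimum is 28.00 at (p,q) = (3.5, 0), which is not an integer point.
(p,q)=(3,0): 6·3+4·0=18≤21, 1·3+1·0=3≤4, objective 24.
(p,q)=(2,1): 6·2+4·1=16≤21, 1·2+1·1=3≤4, objective 18.
(p,q)=(2,0): 6·2+4·0=12≤21, 1·2+1·0=2≤4, objective 16.
No feasible integer point exceeds 24.

24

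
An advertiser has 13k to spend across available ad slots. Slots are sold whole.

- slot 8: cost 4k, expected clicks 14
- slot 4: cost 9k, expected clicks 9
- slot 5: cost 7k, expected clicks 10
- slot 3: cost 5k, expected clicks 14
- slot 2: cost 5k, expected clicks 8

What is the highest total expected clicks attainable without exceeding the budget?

Allowing fractional choices, the relaxed optimum would be about 34.4, but ad slots are indivisible.
slot 8 + slot 5: cost 4 + 7 = 11 ≤ 13, expected clicks 14 + 10 = 24.
slot 8 + slot 3: cost 4 + 5 = 9 ≤ 13, expected clicks 14 + 14 = 28.
Best is slot 8 and slot 3 with total expected clicks 28.

28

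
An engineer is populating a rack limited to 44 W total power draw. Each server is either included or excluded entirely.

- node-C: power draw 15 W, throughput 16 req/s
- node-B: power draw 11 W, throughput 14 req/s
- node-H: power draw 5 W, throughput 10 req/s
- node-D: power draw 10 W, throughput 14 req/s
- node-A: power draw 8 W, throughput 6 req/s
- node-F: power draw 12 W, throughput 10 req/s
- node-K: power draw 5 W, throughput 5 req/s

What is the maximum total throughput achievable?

54

Allowing fractional choices, the relaxed optimum would be about 57.0, but servers are indivisible.
node-C + node-B + node-H + node-D: power draw 15 + 11 + 5 + 10 = 41 ≤ 44, throughput 16 + 14 + 10 + 14 = 54.
node-B + node-H + node-D + node-F + node-K: power draw 11 + 5 + 10 + 12 + 5 = 43 ≤ 44, throughput 14 + 10 + 14 + 10 + 5 = 53.
node-C + node-H + node-D + node-A + node-K: power draw 15 + 5 + 10 + 8 + 5 = 43 ≤ 44, throughput 16 + 10 + 14 + 6 + 5 = 51.
Best is node-C, node-B, node-H, and node-D with total throughput 54.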